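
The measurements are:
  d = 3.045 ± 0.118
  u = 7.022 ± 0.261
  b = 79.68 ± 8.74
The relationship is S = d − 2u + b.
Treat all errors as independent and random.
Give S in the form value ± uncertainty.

68.68 ± 8.76

Absolute uncertainties add in quadrature for a linear combination:
  (δd)² = 0.0139;  (2·δu)² = 0.272;  (δb)² = 76.4
δS = √(76.7) = 8.76
S = 68.68.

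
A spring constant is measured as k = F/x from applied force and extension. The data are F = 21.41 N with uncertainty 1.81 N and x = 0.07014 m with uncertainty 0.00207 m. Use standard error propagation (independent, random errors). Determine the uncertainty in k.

27.3 N/m

Since k is a product/quotient, work with relative uncertainties:
  (1·δF/F)² = (1×0.0845)² = 0.00715;  (-1·δx/x)² = (-1×0.0295)² = 0.000871
δk/k = √(0.00802) = 0.0895
k = 305.2 N/m, so δk = 0.0895 × 305.2 = 27.3 N/m.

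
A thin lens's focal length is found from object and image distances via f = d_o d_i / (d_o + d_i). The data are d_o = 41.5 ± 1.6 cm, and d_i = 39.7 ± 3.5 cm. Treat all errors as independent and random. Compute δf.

0.991 cm

∂f/∂d_o = (d_i/(d_o+d_i))² = 0.239;  ∂f/∂d_i = (d_o/(d_o+d_i))² = 0.261
δf = √((∂f/∂d_o · δd_o)² + (∂f/∂d_i · δd_i)²) = √(0.146 + 0.836) = 0.991 cm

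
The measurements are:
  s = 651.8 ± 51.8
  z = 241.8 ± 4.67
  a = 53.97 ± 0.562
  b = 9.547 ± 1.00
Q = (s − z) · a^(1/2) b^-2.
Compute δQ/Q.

0.245

Let u = s − z = 410.0. δu = √(δs² + δz²) = √(2680 + 21.8) = 52.0, so δu/u = 0.127.
Q is then a monomial in u, a, b:
δQ/Q = √((δu/u)² + (½·δa/a)² + (-2·δb/b)²) = √(0.0161 + 2.71e-05 + 0.0439) = 0.245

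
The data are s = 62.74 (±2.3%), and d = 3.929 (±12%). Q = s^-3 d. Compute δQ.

Each factor contributes (exponent × relative error)² to (δQ/Q)²:
  (-3·δs/s)² = (-3×0.0230)² = 0.00476;  (1·δd/d)² = (1×0.120)² = 0.0144
δQ/Q = √(0.0192) = 0.138
Q = 1.591e-05, so δQ = 0.138 × 1.591e-05 = 2.2e-06.

2.2e-06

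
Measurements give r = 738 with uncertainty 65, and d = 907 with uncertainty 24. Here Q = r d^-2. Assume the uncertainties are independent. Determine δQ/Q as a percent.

Products/powers → add relative errors in quadrature, weighted by exponent:
  (1·δr/r)² = (1×0.0881)² = 0.00776;  (-2·δd/d)² = (-2×0.0265)² = 0.00280
δQ/Q = √(0.0106) = 0.103

10.3%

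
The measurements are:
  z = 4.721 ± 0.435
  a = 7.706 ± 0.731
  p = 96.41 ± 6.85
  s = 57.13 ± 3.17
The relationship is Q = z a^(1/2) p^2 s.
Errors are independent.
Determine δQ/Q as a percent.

Each factor contributes (exponent × relative error)² to (δQ/Q)²:
  (1·δz/z)² = (1×0.0921)² = 0.00849;  (½·δa/a)² = (0.5×0.0949)² = 0.00225;  (2·δp/p)² = (2×0.0711)² = 0.0202;  (1·δs/s)² = (1×0.0555)² = 0.00308
δQ/Q = √(0.0340) = 0.184

18.4%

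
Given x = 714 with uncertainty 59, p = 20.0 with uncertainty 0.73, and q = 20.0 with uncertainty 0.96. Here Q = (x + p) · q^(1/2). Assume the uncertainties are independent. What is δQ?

Let u = x + p = 734. δu = √(δx² + δp²) = √(3480 + 0.533) = 59.0, so δu/u = 0.0804.
Q is then a monomial in u, q:
δQ/Q = √((δu/u)² + (½·δq/q)²) = √(0.00646 + 0.000576) = 0.0839
Q = 3280, so δQ = 0.0839 × 3280 = 275.

275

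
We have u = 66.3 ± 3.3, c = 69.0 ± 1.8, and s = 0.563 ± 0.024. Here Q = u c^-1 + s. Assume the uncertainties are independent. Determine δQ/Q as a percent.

Let p = u·c^-1 = 0.961. δp/p = √((1·δu/u)² + (-1·δc/c)²) = √(0.00248 + 0.000681) = 0.0562, so δp = 0.0540.
Q = p + s: δQ = √(δp² + δs²) = √(0.00292 + 0.000576) = 0.0591
Q = 1.52, so δQ/Q = 0.0591/1.52 = 0.0388.

3.88%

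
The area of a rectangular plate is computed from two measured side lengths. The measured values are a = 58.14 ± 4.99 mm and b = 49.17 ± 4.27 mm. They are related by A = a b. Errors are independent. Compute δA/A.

0.122

A is a product of powers, so relative uncertainties combine in quadrature:
  (1·δa/a)² = (1×0.0858)² = 0.00737;  (1·δb/b)² = (1×0.0868)² = 0.00754
δA/A = √(0.0149) = 0.122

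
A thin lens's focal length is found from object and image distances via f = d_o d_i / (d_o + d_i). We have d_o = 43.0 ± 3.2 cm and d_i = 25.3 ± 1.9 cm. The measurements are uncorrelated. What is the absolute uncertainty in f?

∂f/∂d_o = (d_i/(d_o+d_i))² = 0.137;  ∂f/∂d_i = (d_o/(d_o+d_i))² = 0.396
δf = √((∂f/∂d_o · δd_o)² + (∂f/∂d_i · δd_i)²) = √(0.193 + 0.567) = 0.872 cm

0.872 cm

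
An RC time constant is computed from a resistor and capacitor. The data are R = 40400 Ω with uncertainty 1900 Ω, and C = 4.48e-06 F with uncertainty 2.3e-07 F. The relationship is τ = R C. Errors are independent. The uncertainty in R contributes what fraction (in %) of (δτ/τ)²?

45.6%

(δτ/τ)² = (1·δR/R)² + (1·δC/C)²
  R term: (1×0.0470)² = 0.00221
  C term: (1×0.0513)² = 0.00264
Total = 0.00485. Share from R = 0.00221/0.00485 = 0.456.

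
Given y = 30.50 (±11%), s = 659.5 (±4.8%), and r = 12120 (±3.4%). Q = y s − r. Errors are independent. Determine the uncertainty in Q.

Let p = y·s = 20110. δp/p = √((1·δy/y)² + (1·δs/s)²) = √(0.0121 + 0.00230) = 0.120, so δp = 2410.
Q = p − r: δQ = √(δp² + δr²) = √(5.83e+06 + 1.7e+05) = 2450

2450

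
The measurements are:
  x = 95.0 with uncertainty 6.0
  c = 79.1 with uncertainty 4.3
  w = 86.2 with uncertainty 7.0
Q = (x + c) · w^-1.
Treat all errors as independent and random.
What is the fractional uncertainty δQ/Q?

0.0916

Let u = x + c = 174. δu = √(δx² + δc²) = √(36.0 + 18.5) = 7.38, so δu/u = 0.0424.
Q is then a monomial in u, w:
δQ/Q = √((δu/u)² + (-1·δw/w)²) = √(0.00180 + 0.00659) = 0.0916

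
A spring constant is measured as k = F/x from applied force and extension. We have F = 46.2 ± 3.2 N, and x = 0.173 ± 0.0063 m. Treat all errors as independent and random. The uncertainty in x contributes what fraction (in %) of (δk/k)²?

(δk/k)² = (1·δF/F)² + (-1·δx/x)²
  F term: (1×0.0693)² = 0.00480
  x term: (-1×0.0364)² = 0.00133
Total = 0.00612. Share from x = 0.00133/0.00612 = 0.217.

21.7%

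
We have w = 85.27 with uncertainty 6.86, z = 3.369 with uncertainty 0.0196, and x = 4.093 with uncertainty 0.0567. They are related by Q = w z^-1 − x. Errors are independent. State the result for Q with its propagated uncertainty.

Let p = w·z^-1 = 25.31. δp/p = √((1·δw/w)² + (-1·δz/z)²) = √(0.00647 + 3.38e-05) = 0.0807, so δp = 2.04.
Q = p − x: δQ = √(δp² + δx²) = √(4.17 + 0.00321) = 2.04
Q = 21.22.

21.22 ± 2.04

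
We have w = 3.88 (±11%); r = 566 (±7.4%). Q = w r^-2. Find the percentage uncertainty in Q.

Q is a product of powers, so relative uncertainties combine in quadrature:
  (1·δw/w)² = (1×0.110)² = 0.0121;  (-2·δr/r)² = (-2×0.0740)² = 0.0219
δQ/Q = √(0.0340) = 0.184

18.4%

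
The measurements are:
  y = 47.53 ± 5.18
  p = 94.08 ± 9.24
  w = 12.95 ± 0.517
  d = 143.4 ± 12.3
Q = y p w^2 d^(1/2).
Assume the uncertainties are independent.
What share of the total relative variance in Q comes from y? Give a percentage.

(δQ/Q)² = (1·δy/y)² + (1·δp/p)² + (2·δw/w)² + (½·δd/d)²
  y term: (1×0.109)² = 0.0119
  p term: (1×0.0982)² = 0.00965
  w term: (2×0.0399)² = 0.00638
  d term: (0.5×0.0858)² = 0.00184
Total = 0.0297. Share from y = 0.0119/0.0297 = 0.399.

39.9%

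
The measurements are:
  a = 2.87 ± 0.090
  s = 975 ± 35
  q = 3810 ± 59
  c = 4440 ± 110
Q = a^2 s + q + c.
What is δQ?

594

Let p = a^2·s = 8030. δp/p = √((2·δa/a)² + (1·δs/s)²) = √(0.00393 + 0.00129) = 0.0723, so δp = 580.
Q = p + q + c: δQ = √(δp² + δq² + δc²) = √(3.37e+05 + 3480 + 12100) = 594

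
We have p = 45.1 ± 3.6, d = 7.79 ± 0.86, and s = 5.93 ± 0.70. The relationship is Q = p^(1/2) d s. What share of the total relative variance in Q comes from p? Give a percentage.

5.75%

(δQ/Q)² = (½·δp/p)² + (1·δd/d)² + (1·δs/s)²
  p term: (0.5×0.0798)² = 0.00159
  d term: (1×0.110)² = 0.0122
  s term: (1×0.118)² = 0.0139
Total = 0.0277. Share from p = 0.00159/0.0277 = 0.0575.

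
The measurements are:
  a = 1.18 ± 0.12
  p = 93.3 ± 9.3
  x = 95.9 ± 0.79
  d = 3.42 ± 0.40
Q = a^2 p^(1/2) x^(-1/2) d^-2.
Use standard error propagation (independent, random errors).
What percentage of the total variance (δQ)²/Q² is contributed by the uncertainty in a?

42.0%

(δQ/Q)² = (2·δa/a)² + (½·δp/p)² + (−½·δx/x)² + (-2·δd/d)²
  a term: (2×0.102)² = 0.0414
  p term: (0.5×0.0997)² = 0.00248
  x term: (-0.5×0.00824)² = 1.7e-05
  d term: (-2×0.117)² = 0.0547
Total = 0.0986. Share from a = 0.0414/0.0986 = 0.420.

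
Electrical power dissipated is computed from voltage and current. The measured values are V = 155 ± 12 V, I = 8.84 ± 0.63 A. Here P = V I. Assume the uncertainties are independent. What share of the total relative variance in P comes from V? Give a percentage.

54.1%

(δP/P)² = (1·δV/V)² + (1·δI/I)²
  V term: (1×0.0774)² = 0.00599
  I term: (1×0.0713)² = 0.00508
Total = 0.0111. Share from V = 0.00599/0.0111 = 0.541.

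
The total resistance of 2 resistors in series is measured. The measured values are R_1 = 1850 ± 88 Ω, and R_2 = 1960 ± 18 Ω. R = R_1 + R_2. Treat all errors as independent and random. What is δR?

89.8 Ω

Absolute uncertainties add in quadrature for a linear combination:
  (δR_1)² = 7740;  (δR_2)² = 324
δR = √(8070) = 89.8 Ω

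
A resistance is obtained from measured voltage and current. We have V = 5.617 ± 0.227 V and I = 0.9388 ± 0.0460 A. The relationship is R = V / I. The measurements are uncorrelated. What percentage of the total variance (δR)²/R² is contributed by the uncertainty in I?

59.5%

(δR/R)² = (1·δV/V)² + (-1·δI/I)²
  V term: (1×0.0404)² = 0.00163
  I term: (-1×0.0490)² = 0.00240
Total = 0.00403. Share from I = 0.00240/0.00403 = 0.595.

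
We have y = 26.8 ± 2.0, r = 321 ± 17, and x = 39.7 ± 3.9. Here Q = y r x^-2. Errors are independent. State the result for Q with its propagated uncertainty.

Relative error in a monomial: (δQ/Q)² = Σ (nᵢ · δxᵢ/xᵢ)².
  (1·δy/y)² = (1×0.0746)² = 0.00557;  (1·δr/r)² = (1×0.0530)² = 0.00280;  (-2·δx/x)² = (-2×0.0982)² = 0.0386
δQ/Q = √(0.0470) = 0.217
Q = 5.46, so δQ = 0.217 × 5.46 = 1.18.

5.46 ± 1.18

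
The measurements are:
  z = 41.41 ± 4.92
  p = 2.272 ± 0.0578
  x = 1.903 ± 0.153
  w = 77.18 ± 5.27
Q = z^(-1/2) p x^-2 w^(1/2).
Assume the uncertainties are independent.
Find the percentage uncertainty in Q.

For a monomial Q ∝ z^(-1/2), p, x^-2, w^(1/2), fractional errors add in quadrature:
  (−½·δz/z)² = (-0.5×0.119)² = 0.00353;  (1·δp/p)² = (1×0.0254)² = 0.000647;  (-2·δx/x)² = (-2×0.0804)² = 0.0259;  (½·δw/w)² = (0.5×0.0683)² = 0.00117
δQ/Q = √(0.0312) = 0.177

17.7%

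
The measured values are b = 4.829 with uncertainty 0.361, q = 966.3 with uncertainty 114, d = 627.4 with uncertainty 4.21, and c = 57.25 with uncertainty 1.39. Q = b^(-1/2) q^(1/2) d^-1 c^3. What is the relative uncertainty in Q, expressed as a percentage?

10.1%

Products/powers → add relative errors in quadrature, weighted by exponent:
  (−½·δb/b)² = (-0.5×0.0748)² = 0.00140;  (½·δq/q)² = (0.5×0.118)² = 0.00348;  (-1·δd/d)² = (-1×0.00671)² = 4.5e-05;  (3·δc/c)² = (3×0.0243)² = 0.00531
δQ/Q = √(0.0102) = 0.101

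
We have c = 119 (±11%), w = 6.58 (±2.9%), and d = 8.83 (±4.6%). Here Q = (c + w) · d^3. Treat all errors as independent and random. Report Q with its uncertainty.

Let u = c + w = 126. δu = √(δc² + δw²) = √(171 + 0.0364) = 13.1, so δu/u = 0.104.
Q is then a monomial in u, d:
δQ/Q = √((δu/u)² + (3·δd/d)²) = √(0.0109 + 0.0190) = 0.173
Q = 86500, so δQ = 0.173 × 86500 = 15000.

86500 ± 15000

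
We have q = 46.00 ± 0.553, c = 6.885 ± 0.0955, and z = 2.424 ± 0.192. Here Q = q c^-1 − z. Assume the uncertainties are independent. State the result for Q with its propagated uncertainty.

Let p = q·c^-1 = 6.681. δp/p = √((1·δq/q)² + (-1·δc/c)²) = √(0.000145 + 0.000192) = 0.0184, so δp = 0.123.
Q = p − z: δQ = √(δp² + δz²) = √(0.0150 + 0.0369) = 0.228
Q = 4.257.

4.257 ± 0.228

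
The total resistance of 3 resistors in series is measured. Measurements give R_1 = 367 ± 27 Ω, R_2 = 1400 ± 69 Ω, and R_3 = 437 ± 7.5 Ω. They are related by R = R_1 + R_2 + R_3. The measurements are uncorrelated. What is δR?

74.5 Ω

R is a linear combination, so absolute uncertainties add in quadrature:
  (δR_1)² = 729;  (δR_2)² = 4760;  (δR_3)² = 56.2
δR = √(5550) = 74.5 Ω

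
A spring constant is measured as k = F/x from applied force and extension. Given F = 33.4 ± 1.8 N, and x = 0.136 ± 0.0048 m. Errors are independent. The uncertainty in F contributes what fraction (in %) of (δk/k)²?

(δk/k)² = (1·δF/F)² + (-1·δx/x)²
  F term: (1×0.0539)² = 0.00290
  x term: (-1×0.0353)² = 0.00125
Total = 0.00415. Share from F = 0.00290/0.00415 = 0.700.

70.0%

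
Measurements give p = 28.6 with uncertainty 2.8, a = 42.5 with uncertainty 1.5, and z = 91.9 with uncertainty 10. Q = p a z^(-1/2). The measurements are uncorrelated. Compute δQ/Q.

Q is a product of powers, so relative uncertainties combine in quadrature:
  (1·δp/p)² = (1×0.0979)² = 0.00958;  (1·δa/a)² = (1×0.0353)² = 0.00125;  (−½·δz/z)² = (-0.5×0.109)² = 0.00296
δQ/Q = √(0.0138) = 0.117

0.117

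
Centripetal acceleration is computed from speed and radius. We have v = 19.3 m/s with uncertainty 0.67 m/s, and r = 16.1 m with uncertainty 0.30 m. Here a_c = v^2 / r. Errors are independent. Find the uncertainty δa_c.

1.66 m/s^2

For a monomial a_c ∝ v^2, r^-1, fractional errors add in quadrature:
  (2·δv/v)² = (2×0.0347)² = 0.00482;  (-1·δr/r)² = (-1×0.0186)² = 0.000347
δa_c/a_c = √(0.00517) = 0.0719
a_c = 23.1 m/s^2, so δa_c = 0.0719 × 23.1 = 1.66 m/s^2.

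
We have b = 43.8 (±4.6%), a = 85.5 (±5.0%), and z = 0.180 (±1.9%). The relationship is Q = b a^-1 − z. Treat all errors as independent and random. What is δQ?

0.0350

Let p = b·a^-1 = 0.512. δp/p = √((1·δb/b)² + (-1·δa/a)²) = √(0.00212 + 0.00250) = 0.0679, so δp = 0.0348.
Q = p − z: δQ = √(δp² + δz²) = √(0.00121 + 1.17e-05) = 0.0350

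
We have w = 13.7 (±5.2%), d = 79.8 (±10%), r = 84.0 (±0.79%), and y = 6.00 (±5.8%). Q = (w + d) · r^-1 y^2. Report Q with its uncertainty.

Let u = w + d = 93.5. δu = √(δw² + δd²) = √(0.508 + 63.7) = 8.01, so δu/u = 0.0857.
Q is then a monomial in u, r, y:
δQ/Q = √((δu/u)² + (-1·δr/r)² + (2·δy/y)²) = √(0.00734 + 6.24e-05 + 0.0135) = 0.144
Q = 40.1, so δQ = 0.144 × 40.1 = 5.79.

40.1 ± 5.79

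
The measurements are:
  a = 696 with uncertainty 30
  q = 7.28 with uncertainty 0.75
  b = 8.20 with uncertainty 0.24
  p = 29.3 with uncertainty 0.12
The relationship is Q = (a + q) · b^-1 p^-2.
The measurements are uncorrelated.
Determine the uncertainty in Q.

0.00523

Let u = a + q = 703. δu = √(δa² + δq²) = √(900 + 0.562) = 30.0, so δu/u = 0.0427.
Q is then a monomial in u, b, p:
δQ/Q = √((δu/u)² + (-1·δb/b)² + (-2·δp/p)²) = √(0.00182 + 0.000857 + 6.71e-05) = 0.0524
Q = 0.0999, so δQ = 0.0524 × 0.0999 = 0.00523.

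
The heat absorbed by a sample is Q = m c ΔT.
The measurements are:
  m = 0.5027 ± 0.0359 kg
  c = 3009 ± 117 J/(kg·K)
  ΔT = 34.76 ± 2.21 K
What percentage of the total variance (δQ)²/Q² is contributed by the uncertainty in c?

(δQ/Q)² = (1·δm/m)² + (1·δc/c)² + (1·δΔT/ΔT)²
  m term: (1×0.0714)² = 0.00510
  c term: (1×0.0389)² = 0.00151
  ΔT term: (1×0.0636)² = 0.00404
Total = 0.0107. Share from c = 0.00151/0.0107 = 0.142.

14.2%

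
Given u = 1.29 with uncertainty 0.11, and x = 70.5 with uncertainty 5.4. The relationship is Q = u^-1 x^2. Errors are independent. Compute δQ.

Each factor contributes (exponent × relative error)² to (δQ/Q)²:
  (-1·δu/u)² = (-1×0.0853)² = 0.00727;  (2·δx/x)² = (2×0.0766)² = 0.0235
δQ/Q = √(0.0307) = 0.175
Q = 3850, so δQ = 0.175 × 3850 = 676.

676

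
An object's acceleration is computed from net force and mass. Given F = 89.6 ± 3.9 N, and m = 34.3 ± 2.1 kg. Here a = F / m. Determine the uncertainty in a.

0.196 m/s^2

Each factor contributes (exponent × relative error)² to (δa/a)²:
  (1·δF/F)² = (1×0.0435)² = 0.00189;  (-1·δm/m)² = (-1×0.0612)² = 0.00375
δa/a = √(0.00564) = 0.0751
a = 2.61 m/s^2, so δa = 0.0751 × 2.61 = 0.196 m/s^2.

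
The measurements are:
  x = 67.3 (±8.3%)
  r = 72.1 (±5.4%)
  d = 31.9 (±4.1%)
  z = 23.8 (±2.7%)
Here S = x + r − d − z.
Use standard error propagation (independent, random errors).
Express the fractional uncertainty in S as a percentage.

Each term contributes (cᵢ δxᵢ)² to (δS)²:
  (δx)² = 31.2;  (δr)² = 15.2;  (δd)² = 1.71;  (δz)² = 0.413
δS = √(48.5) = 6.96
S = 83.7, so δS/S = 6.96/83.7 = 0.0832.

8.32%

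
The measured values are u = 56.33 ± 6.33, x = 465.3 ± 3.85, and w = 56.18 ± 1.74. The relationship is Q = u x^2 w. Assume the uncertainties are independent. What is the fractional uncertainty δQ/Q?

0.118

Relative error in a monomial: (δQ/Q)² = Σ (nᵢ · δxᵢ/xᵢ)².
  (1·δu/u)² = (1×0.112)² = 0.0126;  (2·δx/x)² = (2×0.00827)² = 0.000274;  (1·δw/w)² = (1×0.0310)² = 0.000959
δQ/Q = √(0.0139) = 0.118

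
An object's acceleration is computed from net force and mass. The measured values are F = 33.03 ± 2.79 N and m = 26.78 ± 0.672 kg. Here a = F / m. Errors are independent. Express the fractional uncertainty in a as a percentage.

8.81%

Each factor contributes (exponent × relative error)² to (δa/a)²:
  (1·δF/F)² = (1×0.0845)² = 0.00713;  (-1·δm/m)² = (-1×0.0251)² = 0.000630
δa/a = √(0.00776) = 0.0881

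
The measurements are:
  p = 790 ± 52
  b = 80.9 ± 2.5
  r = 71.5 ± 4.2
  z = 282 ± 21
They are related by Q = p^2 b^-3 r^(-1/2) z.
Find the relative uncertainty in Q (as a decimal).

For a monomial Q ∝ p^2, b^-3, r^(-1/2), z, fractional errors add in quadrature:
  (2·δp/p)² = (2×0.0658)² = 0.0173;  (-3·δb/b)² = (-3×0.0309)² = 0.00859;  (−½·δr/r)² = (-0.5×0.0587)² = 0.000863;  (1·δz/z)² = (1×0.0745)² = 0.00555
δQ/Q = √(0.0323) = 0.180

0.180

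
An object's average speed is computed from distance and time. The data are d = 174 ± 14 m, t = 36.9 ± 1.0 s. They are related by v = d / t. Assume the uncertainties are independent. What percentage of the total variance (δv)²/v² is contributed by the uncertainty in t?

(δv/v)² = (1·δd/d)² + (-1·δt/t)²
  d term: (1×0.0805)² = 0.00647
  t term: (-1×0.0271)² = 0.000734
Total = 0.00721. Share from t = 0.000734/0.00721 = 0.102.

10.2%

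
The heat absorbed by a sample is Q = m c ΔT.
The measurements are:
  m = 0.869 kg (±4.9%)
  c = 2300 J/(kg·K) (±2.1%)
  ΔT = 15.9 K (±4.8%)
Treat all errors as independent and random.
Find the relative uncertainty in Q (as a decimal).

For a monomial Q ∝ m, c, ΔT, fractional errors add in quadrature:
  (1·δm/m)² = (1×0.0490)² = 0.00240;  (1·δc/c)² = (1×0.0210)² = 0.000441;  (1·δΔT/ΔT)² = (1×0.0480)² = 0.00230
δQ/Q = √(0.00515) = 0.0717

0.0717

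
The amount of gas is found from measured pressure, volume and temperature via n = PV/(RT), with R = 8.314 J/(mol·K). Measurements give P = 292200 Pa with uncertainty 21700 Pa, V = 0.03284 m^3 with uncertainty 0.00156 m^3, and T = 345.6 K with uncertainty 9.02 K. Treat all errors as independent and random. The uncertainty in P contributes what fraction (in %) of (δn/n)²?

65.2%

(δn/n)² = (1·δP/P)² + (1·δV/V)² + (-1·δT/T)²
  P term: (1×0.0743)² = 0.00552
  V term: (1×0.0475)² = 0.00226
  T term: (-1×0.0261)² = 0.000681
Total = 0.00845. Share from P = 0.00552/0.00845 = 0.652.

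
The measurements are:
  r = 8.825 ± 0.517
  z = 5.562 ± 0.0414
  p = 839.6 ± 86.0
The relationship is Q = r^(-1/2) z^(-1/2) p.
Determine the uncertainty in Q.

Each factor contributes (exponent × relative error)² to (δQ/Q)²:
  (−½·δr/r)² = (-0.5×0.0586)² = 0.000858;  (−½·δz/z)² = (-0.5×0.00744)² = 1.39e-05;  (1·δp/p)² = (1×0.102)² = 0.0105
δQ/Q = √(0.0114) = 0.107
Q = 119.8, so δQ = 0.107 × 119.8 = 12.8.

12.8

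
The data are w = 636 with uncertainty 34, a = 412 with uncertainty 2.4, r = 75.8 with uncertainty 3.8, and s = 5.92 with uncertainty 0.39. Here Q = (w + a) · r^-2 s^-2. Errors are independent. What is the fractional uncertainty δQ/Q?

Let u = w + a = 1050. δu = √(δw² + δa²) = √(1160 + 5.76) = 34.1, so δu/u = 0.0325.
Q is then a monomial in u, r, s:
δQ/Q = √((δu/u)² + (-2·δr/r)² + (-2·δs/s)²) = √(0.00106 + 0.0101 + 0.0174) = 0.169

0.169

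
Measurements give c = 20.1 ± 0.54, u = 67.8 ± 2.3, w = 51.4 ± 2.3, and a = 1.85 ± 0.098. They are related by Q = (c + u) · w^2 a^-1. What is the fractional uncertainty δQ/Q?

Let h = c + u = 87.9. δh = √(δc² + δu²) = √(0.292 + 5.29) = 2.36, so δh/h = 0.0269.
Q is then a monomial in h, w, a:
δQ/Q = √((δh/h)² + (2·δw/w)² + (-1·δa/a)²) = √(0.000722 + 0.00801 + 0.00281) = 0.107

0.107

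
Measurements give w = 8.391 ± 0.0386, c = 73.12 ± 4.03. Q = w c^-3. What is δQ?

For a monomial Q ∝ w, c^-3, fractional errors add in quadrature:
  (1·δw/w)² = (1×0.00460)² = 2.12e-05;  (-3·δc/c)² = (-3×0.0551)² = 0.0273
δQ/Q = √(0.0274) = 0.165
Q = 2.146e-05, so δQ = 0.165 × 2.146e-05 = 3.55e-06.

3.55e-06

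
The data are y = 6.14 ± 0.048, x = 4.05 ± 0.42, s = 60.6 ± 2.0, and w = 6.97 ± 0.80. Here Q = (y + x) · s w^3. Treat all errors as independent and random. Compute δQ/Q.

0.348

Let u = y + x = 10.2. δu = √(δy² + δx²) = √(0.00230 + 0.176) = 0.423, so δu/u = 0.0415.
Q is then a monomial in u, s, w:
δQ/Q = √((δu/u)² + (1·δs/s)² + (3·δw/w)²) = √(0.00172 + 0.00109 + 0.119) = 0.348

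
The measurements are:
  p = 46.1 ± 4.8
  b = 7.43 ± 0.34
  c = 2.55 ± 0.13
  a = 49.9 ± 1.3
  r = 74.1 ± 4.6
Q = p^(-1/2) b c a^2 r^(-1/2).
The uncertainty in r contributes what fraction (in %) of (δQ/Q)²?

8.69%

(δQ/Q)² = (−½·δp/p)² + (1·δb/b)² + (1·δc/c)² + (2·δa/a)² + (−½·δr/r)²
  p term: (-0.5×0.104)² = 0.00271
  b term: (1×0.0458)² = 0.00209
  c term: (1×0.0510)² = 0.00260
  a term: (2×0.0261)² = 0.00271
  r term: (-0.5×0.0621)² = 0.000963
Total = 0.0111. Share from r = 0.000963/0.0111 = 0.0869.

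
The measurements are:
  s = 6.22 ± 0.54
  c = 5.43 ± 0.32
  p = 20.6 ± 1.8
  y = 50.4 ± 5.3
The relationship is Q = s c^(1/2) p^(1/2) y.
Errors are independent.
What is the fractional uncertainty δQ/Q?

0.146

Relative error in a monomial: (δQ/Q)² = Σ (nᵢ · δxᵢ/xᵢ)².
  (1·δs/s)² = (1×0.0868)² = 0.00754;  (½·δc/c)² = (0.5×0.0589)² = 0.000868;  (½·δp/p)² = (0.5×0.0874)² = 0.00191;  (1·δy/y)² = (1×0.105)² = 0.0111
δQ/Q = √(0.0214) = 0.146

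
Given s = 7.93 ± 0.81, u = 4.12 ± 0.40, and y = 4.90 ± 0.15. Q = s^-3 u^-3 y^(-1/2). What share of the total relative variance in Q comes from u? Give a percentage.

47.4%

(δQ/Q)² = (-3·δs/s)² + (-3·δu/u)² + (−½·δy/y)²
  s term: (-3×0.102)² = 0.0939
  u term: (-3×0.0971)² = 0.0848
  y term: (-0.5×0.0306)² = 0.000234
Total = 0.179. Share from u = 0.0848/0.179 = 0.474.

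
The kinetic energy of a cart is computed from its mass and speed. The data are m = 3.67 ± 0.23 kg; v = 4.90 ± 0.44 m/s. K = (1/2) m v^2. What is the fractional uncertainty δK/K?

Each factor contributes (exponent × relative error)² to (δK/K)²:
  (1·δm/m)² = (1×0.0627)² = 0.00393;  (2·δv/v)² = (2×0.0898)² = 0.0323
δK/K = √(0.0362) = 0.190

0.190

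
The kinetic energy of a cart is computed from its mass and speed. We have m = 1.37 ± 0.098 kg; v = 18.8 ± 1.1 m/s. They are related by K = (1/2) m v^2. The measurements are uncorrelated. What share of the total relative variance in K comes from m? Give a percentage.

27.2%

(δK/K)² = (1·δm/m)² + (2·δv/v)²
  m term: (1×0.0715)² = 0.00512
  v term: (2×0.0585)² = 0.0137
Total = 0.0188. Share from m = 0.00512/0.0188 = 0.272.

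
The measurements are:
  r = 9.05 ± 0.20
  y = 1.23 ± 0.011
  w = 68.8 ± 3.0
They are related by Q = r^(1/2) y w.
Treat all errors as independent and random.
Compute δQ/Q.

0.0459

For a monomial Q ∝ r^(1/2), y, w, fractional errors add in quadrature:
  (½·δr/r)² = (0.5×0.0221)² = 0.000122;  (1·δy/y)² = (1×0.00894)² = 8e-05;  (1·δw/w)² = (1×0.0436)² = 0.00190
δQ/Q = √(0.00210) = 0.0459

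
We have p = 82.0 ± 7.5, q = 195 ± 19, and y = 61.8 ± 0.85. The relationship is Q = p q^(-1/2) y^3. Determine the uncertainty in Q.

Each factor contributes (exponent × relative error)² to (δQ/Q)²:
  (1·δp/p)² = (1×0.0915)² = 0.00837;  (−½·δq/q)² = (-0.5×0.0974)² = 0.00237;  (3·δy/y)² = (3×0.0138)² = 0.00170
δQ/Q = √(0.0124) = 0.112
Q = 1.39e+06, so δQ = 0.112 × 1.39e+06 = 1.55e+05.

1.55e+05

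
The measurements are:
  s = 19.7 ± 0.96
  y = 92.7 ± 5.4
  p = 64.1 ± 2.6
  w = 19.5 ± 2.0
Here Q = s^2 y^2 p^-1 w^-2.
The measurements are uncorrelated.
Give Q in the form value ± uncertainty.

Since Q is a product/quotient, work with relative uncertainties:
  (2·δs/s)² = (2×0.0487)² = 0.00950;  (2·δy/y)² = (2×0.0583)² = 0.0136;  (-1·δp/p)² = (-1×0.0406)² = 0.00165;  (-2·δw/w)² = (-2×0.103)² = 0.0421
δQ/Q = √(0.0668) = 0.258
Q = 137, so δQ = 0.258 × 137 = 35.4.

137 ± 35.4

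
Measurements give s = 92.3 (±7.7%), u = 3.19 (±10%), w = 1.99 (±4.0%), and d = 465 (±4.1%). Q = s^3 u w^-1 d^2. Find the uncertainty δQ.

7.3e+10

Relative error in a monomial: (δQ/Q)² = Σ (nᵢ · δxᵢ/xᵢ)².
  (3·δs/s)² = (3×0.0770)² = 0.0534;  (1·δu/u)² = (1×0.100)² = 0.0100;  (-1·δw/w)² = (-1×0.0400)² = 0.00160;  (2·δd/d)² = (2×0.0410)² = 0.00672
δQ/Q = √(0.0717) = 0.268
Q = 2.73e+11, so δQ = 0.268 × 2.73e+11 = 7.3e+10.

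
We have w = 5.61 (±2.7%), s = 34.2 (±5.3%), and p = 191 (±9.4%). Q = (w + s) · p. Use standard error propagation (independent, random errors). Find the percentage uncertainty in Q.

Let u = w + s = 39.8. δu = √(δw² + δs²) = √(0.0229 + 3.29) = 1.82, so δu/u = 0.0457.
Q is then a monomial in u, p:
δQ/Q = √((δu/u)² + (1·δp/p)²) = √(0.00209 + 0.00884) = 0.105

10.5%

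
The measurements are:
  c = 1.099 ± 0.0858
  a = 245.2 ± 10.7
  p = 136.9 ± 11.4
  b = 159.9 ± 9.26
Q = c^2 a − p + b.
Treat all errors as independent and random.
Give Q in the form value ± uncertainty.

319.2 ± 50.2

Let w = c^2·a = 296.2. δw/w = √((2·δc/c)² + (1·δa/a)²) = √(0.0244 + 0.00190) = 0.162, so δw = 48.0.
Q = w − p + b: δQ = √(δw² + δp² + δb²) = √(2310 + 130 + 85.7) = 50.2
Q = 319.2.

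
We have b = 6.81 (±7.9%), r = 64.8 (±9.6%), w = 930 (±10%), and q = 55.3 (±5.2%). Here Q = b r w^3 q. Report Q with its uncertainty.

Products/powers → add relative errors in quadrature, weighted by exponent:
  (1·δb/b)² = (1×0.0790)² = 0.00624;  (1·δr/r)² = (1×0.0960)² = 0.00922;  (3·δw/w)² = (3×0.100)² = 0.0900;  (1·δq/q)² = (1×0.0520)² = 0.00270
δQ/Q = √(0.108) = 0.329
Q = 1.96e+13, so δQ = 0.329 × 1.96e+13 = 6.46e+12.

(1.96 ± 0.646) × 10^13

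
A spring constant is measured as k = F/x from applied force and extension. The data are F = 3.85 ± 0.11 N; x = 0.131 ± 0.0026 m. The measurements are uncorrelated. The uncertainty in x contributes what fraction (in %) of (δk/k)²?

(δk/k)² = (1·δF/F)² + (-1·δx/x)²
  F term: (1×0.0286)² = 0.000816
  x term: (-1×0.0198)² = 0.000394
Total = 0.00121. Share from x = 0.000394/0.00121 = 0.325.

32.5%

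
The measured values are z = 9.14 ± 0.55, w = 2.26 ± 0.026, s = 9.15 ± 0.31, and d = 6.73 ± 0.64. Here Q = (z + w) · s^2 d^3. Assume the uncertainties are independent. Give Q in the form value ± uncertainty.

Let u = z + w = 11.4. δu = √(δz² + δw²) = √(0.303 + 0.000676) = 0.551, so δu/u = 0.0483.
Q is then a monomial in u, s, d:
δQ/Q = √((δu/u)² + (2·δs/s)² + (3·δd/d)²) = √(0.00233 + 0.00459 + 0.0814) = 0.297
Q = 2.91e+05, so δQ = 0.297 × 2.91e+05 = 86500.

(2.91 ± 0.865) × 10^5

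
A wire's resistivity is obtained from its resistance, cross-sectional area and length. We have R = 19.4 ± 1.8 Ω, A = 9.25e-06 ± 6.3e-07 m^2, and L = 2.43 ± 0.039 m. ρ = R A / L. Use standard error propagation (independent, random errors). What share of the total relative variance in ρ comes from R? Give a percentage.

(δρ/ρ)² = (1·δR/R)² + (1·δA/A)² + (-1·δL/L)²
  R term: (1×0.0928)² = 0.00861
  A term: (1×0.0681)² = 0.00464
  L term: (-1×0.0160)² = 0.000258
Total = 0.0135. Share from R = 0.00861/0.0135 = 0.637.

63.7%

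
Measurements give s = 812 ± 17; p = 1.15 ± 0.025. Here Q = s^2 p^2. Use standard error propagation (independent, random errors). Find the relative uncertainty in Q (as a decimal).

0.0604

Each factor contributes (exponent × relative error)² to (δQ/Q)²:
  (2·δs/s)² = (2×0.0209)² = 0.00175;  (2·δp/p)² = (2×0.0217)² = 0.00189
δQ/Q = √(0.00364) = 0.0604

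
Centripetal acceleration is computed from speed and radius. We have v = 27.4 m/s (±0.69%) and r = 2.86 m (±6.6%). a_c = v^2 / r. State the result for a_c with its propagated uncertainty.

Products/powers → add relative errors in quadrature, weighted by exponent:
  (2·δv/v)² = (2×0.00690)² = 0.000190;  (-1·δr/r)² = (-1×0.0660)² = 0.00436
δa_c/a_c = √(0.00455) = 0.0674
a_c = 263 m/s^2, so δa_c = 0.0674 × 263 = 17.7 m/s^2.

263 ± 17.7 m/s^2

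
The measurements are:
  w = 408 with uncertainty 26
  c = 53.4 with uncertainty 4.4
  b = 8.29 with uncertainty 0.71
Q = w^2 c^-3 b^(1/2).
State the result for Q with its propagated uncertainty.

3.15 ± 0.886

For a monomial Q ∝ w^2, c^-3, b^(1/2), fractional errors add in quadrature:
  (2·δw/w)² = (2×0.0637)² = 0.0162;  (-3·δc/c)² = (-3×0.0824)² = 0.0611;  (½·δb/b)² = (0.5×0.0856)² = 0.00183
δQ/Q = √(0.0792) = 0.281
Q = 3.15, so δQ = 0.281 × 3.15 = 0.886.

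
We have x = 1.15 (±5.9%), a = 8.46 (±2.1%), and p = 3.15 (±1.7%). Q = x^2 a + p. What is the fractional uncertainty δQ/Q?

Let w = x^2·a = 11.2. δw/w = √((2·δx/x)² + (1·δa/a)²) = √(0.0139 + 0.000441) = 0.120, so δw = 1.34.
Q = w + p: δQ = √(δw² + δp²) = √(1.80 + 0.00287) = 1.34
Q = 14.3, so δQ/Q = 1.34/14.3 = 0.0936.

0.0936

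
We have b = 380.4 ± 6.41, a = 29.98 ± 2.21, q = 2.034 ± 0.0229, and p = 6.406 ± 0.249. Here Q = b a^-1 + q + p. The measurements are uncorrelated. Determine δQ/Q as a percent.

Let w = b·a^-1 = 12.69. δw/w = √((1·δb/b)² + (-1·δa/a)²) = √(0.000284 + 0.00543) = 0.0756, so δw = 0.959.
Q = w + q + p: δQ = √(δw² + δq² + δp²) = √(0.921 + 0.000524 + 0.0620) = 0.992
Q = 21.13, so δQ/Q = 0.992/21.13 = 0.0469.

4.69%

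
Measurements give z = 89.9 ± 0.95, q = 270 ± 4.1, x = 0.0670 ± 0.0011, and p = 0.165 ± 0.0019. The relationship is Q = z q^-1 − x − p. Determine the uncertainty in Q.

0.00654

Let w = z·q^-1 = 0.333. δw/w = √((1·δz/z)² + (-1·δq/q)²) = √(0.000112 + 0.000231) = 0.0185, so δw = 0.00616.
Q = w − x − p: δQ = √(δw² + δx² + δp²) = √(3.79e-05 + 1.21e-06 + 3.61e-06) = 0.00654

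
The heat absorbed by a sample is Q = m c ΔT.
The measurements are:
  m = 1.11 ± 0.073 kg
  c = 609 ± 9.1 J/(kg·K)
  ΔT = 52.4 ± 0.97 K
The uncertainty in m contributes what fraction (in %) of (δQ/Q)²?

(δQ/Q)² = (1·δm/m)² + (1·δc/c)² + (1·δΔT/ΔT)²
  m term: (1×0.0658)² = 0.00433
  c term: (1×0.0149)² = 0.000223
  ΔT term: (1×0.0185)² = 0.000343
Total = 0.00489. Share from m = 0.00433/0.00489 = 0.884.

88.4%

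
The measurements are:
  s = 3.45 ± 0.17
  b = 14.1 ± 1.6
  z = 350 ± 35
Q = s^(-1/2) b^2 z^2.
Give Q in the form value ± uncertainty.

For a monomial Q ∝ s^(-1/2), b^2, z^2, fractional errors add in quadrature:
  (−½·δs/s)² = (-0.5×0.0493)² = 0.000607;  (2·δb/b)² = (2×0.113)² = 0.0515;  (2·δz/z)² = (2×0.100)² = 0.0400
δQ/Q = √(0.0921) = 0.304
Q = 1.31e+07, so δQ = 0.304 × 1.31e+07 = 3.98e+06.

(1.31 ± 0.398) × 10^7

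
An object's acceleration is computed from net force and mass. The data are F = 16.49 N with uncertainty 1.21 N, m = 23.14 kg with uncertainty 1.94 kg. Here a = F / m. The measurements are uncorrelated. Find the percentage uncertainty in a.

For a monomial a ∝ F, m^-1, fractional errors add in quadrature:
  (1·δF/F)² = (1×0.0734)² = 0.00538;  (-1·δm/m)² = (-1×0.0838)² = 0.00703
δa/a = √(0.0124) = 0.111

11.1%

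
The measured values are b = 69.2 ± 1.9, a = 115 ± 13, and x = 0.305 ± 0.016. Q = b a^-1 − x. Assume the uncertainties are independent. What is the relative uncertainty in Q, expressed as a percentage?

Let p = b·a^-1 = 0.602. δp/p = √((1·δb/b)² + (-1·δa/a)²) = √(0.000754 + 0.0128) = 0.116, so δp = 0.0700.
Q = p − x: δQ = √(δp² + δx²) = √(0.00490 + 0.000256) = 0.0718
Q = 0.297, so δQ/Q = 0.0718/0.297 = 0.242.

24.2%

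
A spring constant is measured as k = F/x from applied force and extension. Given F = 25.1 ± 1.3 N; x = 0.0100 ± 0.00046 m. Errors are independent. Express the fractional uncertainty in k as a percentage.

k is a product of powers, so relative uncertainties combine in quadrature:
  (1·δF/F)² = (1×0.0518)² = 0.00268;  (-1·δx/x)² = (-1×0.0460)² = 0.00212
δk/k = √(0.00480) = 0.0693

6.93%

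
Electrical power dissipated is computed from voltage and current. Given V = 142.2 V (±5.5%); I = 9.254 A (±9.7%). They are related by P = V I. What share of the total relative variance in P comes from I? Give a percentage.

(δP/P)² = (1·δV/V)² + (1·δI/I)²
  V term: (1×0.0550)² = 0.00302
  I term: (1×0.0970)² = 0.00941
Total = 0.0124. Share from I = 0.00941/0.0124 = 0.757.

75.7%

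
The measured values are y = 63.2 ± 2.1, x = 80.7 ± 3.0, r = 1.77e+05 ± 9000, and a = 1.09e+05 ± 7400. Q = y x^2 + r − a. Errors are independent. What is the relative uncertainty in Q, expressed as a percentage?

Let p = y·x^2 = 4.12e+05. δp/p = √((1·δy/y)² + (2·δx/x)²) = √(0.00110 + 0.00553) = 0.0814, so δp = 33500.
Q = p + r − a: δQ = √(δp² + δr² + δa²) = √(1.12e+09 + 8.1e+07 + 5.48e+07) = 35500
Q = 4.8e+05, so δQ/Q = 35500/4.8e+05 = 0.0740.

7.40%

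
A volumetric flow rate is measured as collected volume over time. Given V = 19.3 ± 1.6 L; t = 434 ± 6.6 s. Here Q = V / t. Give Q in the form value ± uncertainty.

0.0445 ± 0.00375 L/s

Products/powers → add relative errors in quadrature, weighted by exponent:
  (1·δV/V)² = (1×0.0829)² = 0.00687;  (-1·δt/t)² = (-1×0.0152)² = 0.000231
δQ/Q = √(0.00710) = 0.0843
Q = 0.0445 L/s, so δQ = 0.0843 × 0.0445 = 0.00375 L/s.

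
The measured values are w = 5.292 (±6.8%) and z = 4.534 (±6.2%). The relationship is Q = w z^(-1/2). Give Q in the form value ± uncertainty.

Each factor contributes (exponent × relative error)² to (δQ/Q)²:
  (1·δw/w)² = (1×0.0680)² = 0.00462;  (−½·δz/z)² = (-0.5×0.0620)² = 0.000961
δQ/Q = √(0.00559) = 0.0747
Q = 2.485, so δQ = 0.0747 × 2.485 = 0.186.

2.485 ± 0.186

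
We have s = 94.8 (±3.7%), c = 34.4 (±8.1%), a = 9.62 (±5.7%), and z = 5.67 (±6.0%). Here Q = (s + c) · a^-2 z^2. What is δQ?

Let u = s + c = 129. δu = √(δs² + δc²) = √(12.3 + 7.76) = 4.48, so δu/u = 0.0347.
Q is then a monomial in u, a, z:
δQ/Q = √((δu/u)² + (-2·δa/a)² + (2·δz/z)²) = √(0.00120 + 0.0130 + 0.0144) = 0.169
Q = 44.9, so δQ = 0.169 × 44.9 = 7.59.

7.59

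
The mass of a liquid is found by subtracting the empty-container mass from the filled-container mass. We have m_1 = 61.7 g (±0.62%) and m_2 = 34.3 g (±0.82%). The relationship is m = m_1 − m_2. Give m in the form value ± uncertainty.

27.4 ± 0.475 g

Each term contributes (cᵢ δxᵢ)² to (δm)²:
  (δm_1)² = 0.146;  (δm_2)² = 0.0791
δm = √(0.225) = 0.475 g
m = 27.4 g.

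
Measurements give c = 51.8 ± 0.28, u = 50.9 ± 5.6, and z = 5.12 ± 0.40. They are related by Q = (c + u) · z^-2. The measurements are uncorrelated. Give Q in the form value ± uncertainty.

3.92 ± 0.648

Let w = c + u = 103. δw = √(δc² + δu²) = √(0.0784 + 31.4) = 5.61, so δw/w = 0.0546.
Q is then a monomial in w, z:
δQ/Q = √((δw/w)² + (-2·δz/z)²) = √(0.00298 + 0.0244) = 0.166
Q = 3.92, so δQ = 0.166 × 3.92 = 0.648.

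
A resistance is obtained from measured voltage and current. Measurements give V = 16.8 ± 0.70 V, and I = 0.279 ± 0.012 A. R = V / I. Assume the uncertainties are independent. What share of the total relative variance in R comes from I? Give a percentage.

(δR/R)² = (1·δV/V)² + (-1·δI/I)²
  V term: (1×0.0417)² = 0.00174
  I term: (-1×0.0430)² = 0.00185
Total = 0.00359. Share from I = 0.00185/0.00359 = 0.516.

51.6%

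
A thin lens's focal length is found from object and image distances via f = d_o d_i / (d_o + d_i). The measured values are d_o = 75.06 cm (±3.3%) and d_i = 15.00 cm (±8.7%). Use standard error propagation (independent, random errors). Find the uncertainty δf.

0.909 cm

∂f/∂d_o = (d_i/(d_o+d_i))² = 0.0277;  ∂f/∂d_i = (d_o/(d_o+d_i))² = 0.695
δf = √((∂f/∂d_o · δd_o)² + (∂f/∂d_i · δd_i)²) = √(0.00472 + 0.822) = 0.909 cm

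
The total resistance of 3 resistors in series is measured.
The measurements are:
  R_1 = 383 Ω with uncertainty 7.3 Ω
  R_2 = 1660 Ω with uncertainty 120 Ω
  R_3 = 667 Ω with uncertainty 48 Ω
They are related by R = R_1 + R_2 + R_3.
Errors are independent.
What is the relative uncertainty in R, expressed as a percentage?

4.78%

For a sum/difference, combine absolute errors in quadrature:
  (δR_1)² = 53.3;  (δR_2)² = 14400;  (δR_3)² = 2300
δR = √(16800) = 129 Ω
R = 2710 Ω, so δR/R = 129/2710 = 0.0478.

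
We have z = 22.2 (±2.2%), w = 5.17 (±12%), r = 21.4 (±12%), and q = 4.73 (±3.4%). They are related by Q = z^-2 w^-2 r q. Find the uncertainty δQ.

Since Q is a product/quotient, work with relative uncertainties:
  (-2·δz/z)² = (-2×0.0220)² = 0.00194;  (-2·δw/w)² = (-2×0.120)² = 0.0576;  (1·δr/r)² = (1×0.120)² = 0.0144;  (1·δq/q)² = (1×0.0340)² = 0.00116
δQ/Q = √(0.0751) = 0.274
Q = 0.00768, so δQ = 0.274 × 0.00768 = 0.00211.

0.00211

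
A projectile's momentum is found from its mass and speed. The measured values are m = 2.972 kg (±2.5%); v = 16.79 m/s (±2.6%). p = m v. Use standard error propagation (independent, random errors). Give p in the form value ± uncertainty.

Since p is a product/quotient, work with relative uncertainties:
  (1·δm/m)² = (1×0.0250)² = 0.000625;  (1·δv/v)² = (1×0.0260)² = 0.000676
δp/p = √(0.00130) = 0.0361
p = 49.90 kg·m/s, so δp = 0.0361 × 49.90 = 1.80 kg·m/s.

49.90 ± 1.80 kg·m/s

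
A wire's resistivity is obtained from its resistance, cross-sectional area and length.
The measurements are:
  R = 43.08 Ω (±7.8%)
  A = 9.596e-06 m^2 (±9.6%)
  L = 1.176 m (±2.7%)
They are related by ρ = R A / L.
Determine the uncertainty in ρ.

4.45e-05 Ω·m

ρ is a product of powers, so relative uncertainties combine in quadrature:
  (1·δR/R)² = (1×0.0780)² = 0.00608;  (1·δA/A)² = (1×0.0960)² = 0.00922;  (-1·δL/L)² = (-1×0.0270)² = 0.000729
δρ/ρ = √(0.0160) = 0.127
ρ = 0.0003515 Ω·m, so δρ = 0.127 × 0.0003515 = 4.45e-05 Ω·m.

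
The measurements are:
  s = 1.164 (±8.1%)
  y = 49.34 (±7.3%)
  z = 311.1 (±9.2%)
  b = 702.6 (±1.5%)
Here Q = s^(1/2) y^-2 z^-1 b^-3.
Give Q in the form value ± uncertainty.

For a monomial Q ∝ s^(1/2), y^-2, z^-1, b^-3, fractional errors add in quadrature:
  (½·δs/s)² = (0.5×0.0810)² = 0.00164;  (-2·δy/y)² = (-2×0.0730)² = 0.0213;  (-1·δz/z)² = (-1×0.0920)² = 0.00846;  (-3·δb/b)² = (-3×0.0150)² = 0.00202
δQ/Q = √(0.0334) = 0.183
Q = 4.107e-15, so δQ = 0.183 × 4.107e-15 = 7.51e-16.

(4.107 ± 0.751) × 10^-15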